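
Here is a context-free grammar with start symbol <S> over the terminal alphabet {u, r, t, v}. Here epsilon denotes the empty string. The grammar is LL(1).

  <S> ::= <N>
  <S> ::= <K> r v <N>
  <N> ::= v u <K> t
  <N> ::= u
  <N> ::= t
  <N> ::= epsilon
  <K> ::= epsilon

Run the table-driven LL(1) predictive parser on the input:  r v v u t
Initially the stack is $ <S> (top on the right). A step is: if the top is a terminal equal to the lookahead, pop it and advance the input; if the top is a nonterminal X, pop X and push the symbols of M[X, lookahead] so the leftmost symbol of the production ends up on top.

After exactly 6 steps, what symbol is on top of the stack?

step 1: stack=$ <S>  input=r v v u t $  — expand <S> ::= <K> r v <N>
step 2: stack=$ <N> v r <K>  input=r v v u t $  — expand <K> ::= epsilon
step 3: stack=$ <N> v r  input=r v v u t $  — match r
step 4: stack=$ <N> v  input=v v u t $  — match v
step 5: stack=$ <N>  input=v u t $  — expand <N> ::= v u <K> t
step 6: stack=$ t <K> u v  input=v u t $  — match v
Stack after step 6: $ t <K> u (top = u).

u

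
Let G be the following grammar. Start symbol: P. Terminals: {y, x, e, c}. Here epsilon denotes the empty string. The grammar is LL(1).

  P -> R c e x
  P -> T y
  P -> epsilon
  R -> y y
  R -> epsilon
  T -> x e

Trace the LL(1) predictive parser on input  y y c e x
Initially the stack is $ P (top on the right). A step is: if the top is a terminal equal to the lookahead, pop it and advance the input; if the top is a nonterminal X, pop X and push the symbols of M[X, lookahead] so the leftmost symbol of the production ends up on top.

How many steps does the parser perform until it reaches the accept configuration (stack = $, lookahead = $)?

7

step 1: stack=$ P  input=y y c e x $  — expand P -> R c e x
step 2: stack=$ x e c R  input=y y c e x $  — expand R -> y y
step 3: stack=$ x e c y y  input=y y c e x $  — match y
step 4: stack=$ x e c y  input=y c e x $  — match y
step 5: stack=$ x e c  input=c e x $  — match c
step 6: stack=$ x e  input=e x $  — match e
step 7: stack=$ x  input=x $  — match x
Accept reached after 7 steps.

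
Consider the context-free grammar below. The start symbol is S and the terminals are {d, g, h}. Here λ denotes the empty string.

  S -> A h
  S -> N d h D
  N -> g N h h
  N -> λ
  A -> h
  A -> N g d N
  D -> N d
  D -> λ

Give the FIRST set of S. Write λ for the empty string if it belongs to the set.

{d, g, h}

FIRST(N): from N->g N h h we get {g}; from N->λ we get {λ}. So FIRST(N) = {λ, g}.
FIRST(A): from A->h we get {h}; from A->N g d N we get {g}. So FIRST(A) = {g, h}.
FIRST(D): from D->N d we get {d, g}; from D->λ we get {λ}. So FIRST(D) = {λ, d, g}.
FIRST(S): from S->A h we get {g, h}; from S->N d h D we get {d, g}. So FIRST(S) = {d, g, h}.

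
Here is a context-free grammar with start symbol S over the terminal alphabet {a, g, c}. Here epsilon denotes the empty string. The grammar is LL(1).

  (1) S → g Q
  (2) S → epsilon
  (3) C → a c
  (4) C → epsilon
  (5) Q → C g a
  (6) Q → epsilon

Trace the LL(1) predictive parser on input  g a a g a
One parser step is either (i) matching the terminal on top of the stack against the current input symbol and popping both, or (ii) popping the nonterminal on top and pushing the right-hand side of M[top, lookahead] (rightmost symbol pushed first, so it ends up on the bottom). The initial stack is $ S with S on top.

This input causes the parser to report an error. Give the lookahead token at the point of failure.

     Stack      Input        Action
  1  $ S        g a a g a $  expand S → g Q
  2  $ Q g      g a a g a $  match g
  3  $ Q        a a g a $    expand Q → C g a
  4  $ a g C    a a g a $    expand C → a c
  5  $ a g c a  a a g a $    match a
  6  $ a g c    a g a $      error: top is terminal c but lookahead is a

a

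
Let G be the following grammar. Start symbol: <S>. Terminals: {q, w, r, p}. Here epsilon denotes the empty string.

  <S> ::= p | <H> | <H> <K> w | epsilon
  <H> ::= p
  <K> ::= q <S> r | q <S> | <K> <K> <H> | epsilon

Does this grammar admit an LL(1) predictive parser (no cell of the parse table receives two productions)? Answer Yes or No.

FIRST(<S>) = {epsilon, p}
FIRST(<H>) = {p}
FIRST(<K>) = {epsilon, p, q}
FOLLOW(<S>) = {$, p, q, r, w}
FOLLOW(<H>) = {$, p, q, r, w}
FOLLOW(<K>) = {p, q, w}
Cell M[<K>, p] receives both <K> ::= <K> <K> <H> and <K> ::= epsilon — the grammar is not LL(1).

No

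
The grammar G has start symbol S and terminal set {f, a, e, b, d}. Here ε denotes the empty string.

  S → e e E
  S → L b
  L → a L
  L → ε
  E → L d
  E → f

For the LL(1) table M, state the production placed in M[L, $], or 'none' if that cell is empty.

FIRST(L) = {ε, a}
FIRST(S) = {a, b, e}  (via L b)
FIRST(E) = {a, d, f}  (via L d)
FOLLOW(S) includes $ since S is the start symbol.
FOLLOW(L): in S→L b, L is followed by b with FIRST {b}; in L→a L, the suffix after L is empty (adds nothing new); in E→L d, L is followed by d with FIRST {d}. Thus FOLLOW(L) = {b, d}.
For L → a L: FIRST(a L) = {a}, so it goes in M[L, t] for t ∈ {a}.
For L → ε: FIRST(ε) = {ε}, so it goes in M[L, t] for t ∈ {}; since ε ∈ FIRST, also for every t ∈ FOLLOW(L) = {b, d}.
None of these place a production in M[L, $].

none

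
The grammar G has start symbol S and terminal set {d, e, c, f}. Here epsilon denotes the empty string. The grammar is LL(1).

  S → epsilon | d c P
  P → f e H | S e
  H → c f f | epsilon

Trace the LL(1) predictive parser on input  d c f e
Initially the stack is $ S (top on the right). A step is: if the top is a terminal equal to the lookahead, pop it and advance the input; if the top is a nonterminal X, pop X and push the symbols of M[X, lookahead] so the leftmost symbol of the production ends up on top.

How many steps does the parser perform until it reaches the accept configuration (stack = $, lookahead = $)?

     Stack    Input      Action
  1  $ S      d c f e $  expand S → d c P
  2  $ P c d  d c f e $  match d
  3  $ P c    c f e $    match c
  4  $ P      f e $      expand P → f e H
  5  $ H e f  f e $      match f
  6  $ H e    e $        match e
  7  $ H      $          expand H → epsilon
Accept reached after 7 steps.

7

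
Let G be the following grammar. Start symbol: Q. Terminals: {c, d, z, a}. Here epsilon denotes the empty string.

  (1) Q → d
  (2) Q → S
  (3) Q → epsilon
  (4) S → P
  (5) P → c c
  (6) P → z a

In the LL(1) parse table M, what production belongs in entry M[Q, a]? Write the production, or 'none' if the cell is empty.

FIRST(P) = {c, z}
FIRST(S) = {c, z}  (via P)
FIRST(Q) = {epsilon, c, d, z}  (via S)
FOLLOW(Q) includes $ since Q is the start symbol.
FOLLOW(Q): Q appears on no right-hand side. Thus FOLLOW(Q) = {$}.
For Q → d: FIRST(d) = {d}, so it goes in M[Q, t] for t ∈ {d}.
For Q → S: FIRST(S) = {c, z}, so it goes in M[Q, t] for t ∈ {c, z}.
For Q → epsilon: FIRST(epsilon) = {epsilon}, so it goes in M[Q, t] for t ∈ {}; since epsilon ∈ FIRST, also for every t ∈ FOLLOW(Q) = {$}.
None of these place a production in M[Q, a].

none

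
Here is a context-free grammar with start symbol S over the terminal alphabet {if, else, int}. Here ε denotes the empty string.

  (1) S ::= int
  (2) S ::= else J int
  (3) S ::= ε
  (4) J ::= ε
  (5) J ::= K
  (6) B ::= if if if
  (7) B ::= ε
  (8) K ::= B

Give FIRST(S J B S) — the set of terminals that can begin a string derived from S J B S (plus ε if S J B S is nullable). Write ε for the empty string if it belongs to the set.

{ε, else, if, int}

FIRST(S) = {ε, else, int}
FIRST(B) = {ε, if}
FIRST(K) = {ε, if}  (via B)
FIRST(J) = {ε, if}  (via K)
FIRST(S J B S): take FIRST of each symbol in turn, carrying on past any symbol whose FIRST contains ε; result {ε, else, if, int}.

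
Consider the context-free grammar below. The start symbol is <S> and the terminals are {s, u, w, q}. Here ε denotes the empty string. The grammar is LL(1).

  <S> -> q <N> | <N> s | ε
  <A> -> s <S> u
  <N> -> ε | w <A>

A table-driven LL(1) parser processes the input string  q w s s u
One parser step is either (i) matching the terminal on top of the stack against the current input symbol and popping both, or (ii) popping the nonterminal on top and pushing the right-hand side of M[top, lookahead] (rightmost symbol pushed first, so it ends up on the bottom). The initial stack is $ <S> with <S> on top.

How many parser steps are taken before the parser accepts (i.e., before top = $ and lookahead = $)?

10

      Stack      Input        Action
   1  $ <S>      q w s s u $  expand <S> -> q <N>
   2  $ <N> q    q w s s u $  match q
   3  $ <N>      w s s u $    expand <N> -> w <A>
   4  $ <A> w    w s s u $    match w
   5  $ <A>      s s u $      expand <A> -> s <S> u
   6  $ u <S> s  s s u $      match s
   7  $ u <S>    s u $        expand <S> -> <N> s
   8  $ u s <N>  s u $        expand <N> -> ε
   9  $ u s      s u $        match s
  10  $ u        u $          match u
Accept reached after 10 steps.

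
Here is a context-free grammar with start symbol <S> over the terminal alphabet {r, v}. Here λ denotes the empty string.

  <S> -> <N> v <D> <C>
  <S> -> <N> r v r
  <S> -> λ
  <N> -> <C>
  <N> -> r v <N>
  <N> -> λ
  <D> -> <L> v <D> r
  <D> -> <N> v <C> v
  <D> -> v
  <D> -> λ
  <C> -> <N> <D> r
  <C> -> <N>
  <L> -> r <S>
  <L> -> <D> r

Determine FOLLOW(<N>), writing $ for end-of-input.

{$, r, v}

FIRST(<S>): from <S>-><N> v <D> <C> we get {r, v}; from <S>-><N> r v r we get {r, v}; from <S>->λ we get {λ}. So FIRST(<S>) = {λ, r, v}.
FIRST(<N>): from <N>-><C> we get {λ, r, v}; from <N>->r v <N> we get {r}; from <N>->λ we get {λ}. So FIRST(<N>) = {λ, r, v}.
FIRST(<D>): from <D>-><L> v <D> r we get {r, v}; from <D>-><N> v <C> v we get {r, v}; from <D>->v we get {v}; from <D>->λ we get {λ}. So FIRST(<D>) = {λ, r, v}.
FIRST(<C>): from <C>-><N> <D> r we get {r, v}; from <C>-><N> we get {λ, r, v}. So FIRST(<C>) = {λ, r, v}.
FIRST(<L>): from <L>->r <S> we get {r}; from <L>-><D> r we get {r, v}. So FIRST(<L>) = {r, v}.
FOLLOW(<S>) includes $ since <S> is the start symbol.
FOLLOW(<L>): in <D>-><L> v <D> r, <L> is followed by v <D> r with FIRST {v}. Thus FOLLOW(<L>) = {v}.
FOLLOW(<S>): in <L>->r <S>, the suffix after <S> is empty, so FOLLOW(<S>) ⊇ FOLLOW(<L>) = {v}. Thus FOLLOW(<S>) = {$, v}.
FOLLOW(<D>): in <S>-><N> v <D> <C>, <D> is followed by <C> with FIRST {λ, r, v}; in <S>-><N> v <D> <C>, the suffix after <D> is nullable, so FOLLOW(<D>) ⊇ FOLLOW(<S>) = {$, v}; in <D>-><L> v <D> r, <D> is followed by r with FIRST {r}; in <C>-><N> <D> r, <D> is followed by r with FIRST {r}; in <L>-><D> r, <D> is followed by r with FIRST {r}. Thus FOLLOW(<D>) = {$, r, v}.
FOLLOW(<N>): in <S>-><N> v <D> <C>, <N> is followed by v <D> <C> with FIRST {v}; in <S>-><N> r v r, <N> is followed by r v r with FIRST {r}; in <N>->r v <N>, the suffix after <N> is empty (adds nothing new); in <D>-><N> v <C> v, <N> is followed by v <C> v with FIRST {v}; in <C>-><N> <D> r, <N> is followed by <D> r with FIRST {r, v}; in <C>-><N>, the suffix after <N> is empty, so FOLLOW(<N>) ⊇ FOLLOW(<C>) = {$, r, v}. Thus FOLLOW(<N>) = {$, r, v}.
FOLLOW(<C>): in <S>-><N> v <D> <C>, the suffix after <C> is empty, so FOLLOW(<C>) ⊇ FOLLOW(<S>) = {$, v}; in <N>-><C>, the suffix after <C> is empty, so FOLLOW(<C>) ⊇ FOLLOW(<N>) = {$, r, v}; in <D>-><N> v <C> v, <C> is followed by v with FIRST {v}. Thus FOLLOW(<C>) = {$, r, v}.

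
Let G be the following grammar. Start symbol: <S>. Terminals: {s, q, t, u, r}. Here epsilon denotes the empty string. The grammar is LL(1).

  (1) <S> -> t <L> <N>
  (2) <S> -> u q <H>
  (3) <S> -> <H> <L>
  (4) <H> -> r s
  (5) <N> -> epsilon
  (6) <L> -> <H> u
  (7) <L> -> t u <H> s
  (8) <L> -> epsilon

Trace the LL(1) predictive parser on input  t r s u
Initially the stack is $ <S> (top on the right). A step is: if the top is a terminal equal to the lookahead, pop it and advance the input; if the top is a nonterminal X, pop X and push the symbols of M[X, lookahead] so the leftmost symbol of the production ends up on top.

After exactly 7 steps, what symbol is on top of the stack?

step 1: stack=$ <S>  input=t r s u $  — expand <S> -> t <L> <N>
step 2: stack=$ <N> <L> t  input=t r s u $  — match t
step 3: stack=$ <N> <L>  input=r s u $  — expand <L> -> <H> u
step 4: stack=$ <N> u <H>  input=r s u $  — expand <H> -> r s
step 5: stack=$ <N> u s r  input=r s u $  — match r
step 6: stack=$ <N> u s  input=s u $  — match s
step 7: stack=$ <N> u  input=u $  — match u
Stack after step 7: $ <N> (top = <N>).

<N>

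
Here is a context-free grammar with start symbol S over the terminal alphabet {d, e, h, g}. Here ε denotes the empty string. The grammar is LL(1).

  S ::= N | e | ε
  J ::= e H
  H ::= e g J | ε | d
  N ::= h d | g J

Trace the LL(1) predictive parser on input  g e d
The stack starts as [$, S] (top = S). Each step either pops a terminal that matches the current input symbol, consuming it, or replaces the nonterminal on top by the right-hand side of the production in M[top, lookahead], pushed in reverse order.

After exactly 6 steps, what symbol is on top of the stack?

d

step 1: stack=$ S  input=g e d $  — expand S ::= N
step 2: stack=$ N  input=g e d $  — expand N ::= g J
step 3: stack=$ J g  input=g e d $  — match g
step 4: stack=$ J  input=e d $  — expand J ::= e H
step 5: stack=$ H e  input=e d $  — match e
step 6: stack=$ H  input=d $  — expand H ::= d
Stack after step 6: $ d (top = d).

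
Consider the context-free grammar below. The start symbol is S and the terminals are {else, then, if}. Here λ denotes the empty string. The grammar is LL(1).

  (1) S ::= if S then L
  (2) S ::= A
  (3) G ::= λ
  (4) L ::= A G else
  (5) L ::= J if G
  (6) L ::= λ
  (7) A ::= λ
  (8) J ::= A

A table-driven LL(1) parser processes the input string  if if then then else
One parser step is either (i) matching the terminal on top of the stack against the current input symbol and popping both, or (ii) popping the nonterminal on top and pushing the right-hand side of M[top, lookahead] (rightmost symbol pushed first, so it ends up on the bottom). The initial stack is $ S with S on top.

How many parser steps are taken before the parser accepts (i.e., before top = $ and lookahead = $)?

      Stack                 Input                   Action
   1  $ S                   if if then then else $  expand S ::= if S then L
   2  $ L then S if         if if then then else $  match if
   3  $ L then S            if then then else $     expand S ::= if S then L
   4  $ L then L then S if  if then then else $     match if
   5  $ L then L then S     then then else $        expand S ::= A
   6  $ L then L then A     then then else $        expand A ::= λ
   7  $ L then L then       then then else $        match then
   8  $ L then L            then else $             expand L ::= λ
   9  $ L then              then else $             match then
  10  $ L                   else $                  expand L ::= A G else
  11  $ else G A            else $                  expand A ::= λ
  12  $ else G              else $                  expand G ::= λ
  13  $ else                else $                  match else
Accept reached after 13 steps.

13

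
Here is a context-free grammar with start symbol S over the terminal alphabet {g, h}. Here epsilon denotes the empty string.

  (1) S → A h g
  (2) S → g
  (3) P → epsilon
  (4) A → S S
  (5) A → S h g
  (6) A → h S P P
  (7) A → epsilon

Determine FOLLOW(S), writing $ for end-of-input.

FIRST(P): from P→epsilon we get {epsilon}. So FIRST(P) = {epsilon}.
FIRST(S): from S→A h g we get {g, h}; from S→g we get {g}. So FIRST(S) = {g, h}.
FIRST(A): from A→S S we get {g, h}; from A→S h g we get {g, h}; from A→h S P P we get {h}; from A→epsilon we get {epsilon}. So FIRST(A) = {epsilon, g, h}.
FOLLOW(S) includes $ since S is the start symbol.
FOLLOW(A): in S→A h g, A is followed by h g with FIRST {h}. Thus FOLLOW(A) = {h}.
FOLLOW(S): in A→S S (occurrence 1), S is followed by S with FIRST {g, h}; in A→S S (occurrence 2), the suffix after S is empty, so FOLLOW(S) ⊇ FOLLOW(A) = {h}; in A→S h g, S is followed by h g with FIRST {h}; in A→h S P P, S is followed by P P with FIRST {epsilon}; in A→h S P P, the suffix after S is nullable, so FOLLOW(S) ⊇ FOLLOW(A) = {h}. Thus FOLLOW(S) = {$, g, h}.
FOLLOW(P): in A→h S P P (occurrence 1), P is followed by P with FIRST {epsilon}; in A→h S P P (occurrence 1), the suffix after P is nullable, so FOLLOW(P) ⊇ FOLLOW(A) = {h}; in A→h S P P (occurrence 2), the suffix after P is empty, so FOLLOW(P) ⊇ FOLLOW(A) = {h}. Thus FOLLOW(P) = {h}.

{$, g, h}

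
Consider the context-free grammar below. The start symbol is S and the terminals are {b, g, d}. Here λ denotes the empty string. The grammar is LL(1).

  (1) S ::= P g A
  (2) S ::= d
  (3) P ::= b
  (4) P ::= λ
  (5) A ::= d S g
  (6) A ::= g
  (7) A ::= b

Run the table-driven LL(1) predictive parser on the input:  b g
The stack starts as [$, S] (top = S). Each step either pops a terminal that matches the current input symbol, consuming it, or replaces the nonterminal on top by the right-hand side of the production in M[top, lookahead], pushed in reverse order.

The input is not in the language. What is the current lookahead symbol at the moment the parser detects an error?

$

     Stack    Input  Action
  1  $ S      b g $  expand S ::= P g A
  2  $ A g P  b g $  expand P ::= b
  3  $ A g b  b g $  match b
  4  $ A g    g $    match g
  5  $ A      $      error: M[A, $] is empty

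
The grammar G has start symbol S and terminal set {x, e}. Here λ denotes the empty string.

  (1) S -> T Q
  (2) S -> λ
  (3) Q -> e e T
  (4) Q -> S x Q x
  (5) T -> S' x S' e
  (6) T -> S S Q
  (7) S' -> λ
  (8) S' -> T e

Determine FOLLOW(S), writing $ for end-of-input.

{$, e, x}

FIRST(S) = {λ, e, x}  (via T Q)
FIRST(Q) = {e, x}  (via S x Q x)
FIRST(T) = {e, x}  (via S' x S' e, S S Q)
FIRST(S') = {λ, e, x}  (via T e)
FOLLOW(S) includes $ since S is the start symbol.
FOLLOW(S): in Q->S x Q x, S is followed by x Q x with FIRST {x}; in T->S S Q (occurrence 1), S is followed by S Q with FIRST {e, x}; in T->S S Q (occurrence 2), S is followed by Q with FIRST {e, x}. Thus FOLLOW(S) = {$, e, x}.
FOLLOW(S'): in T->S' x S' e (occurrence 1), S' is followed by x S' e with FIRST {x}; in T->S' x S' e (occurrence 2), S' is followed by e with FIRST {e}. Thus FOLLOW(S') = {e, x}.
FOLLOW(Q): in S->T Q, the suffix after Q is empty, so FOLLOW(Q) ⊇ FOLLOW(S) = {$, e, x}; in Q->S x Q x, Q is followed by x with FIRST {x}; in T->S S Q, the suffix after Q is empty, so FOLLOW(Q) ⊇ FOLLOW(T) = {$, e, x}. Thus FOLLOW(Q) = {$, e, x}.
FOLLOW(T): in S->T Q, T is followed by Q with FIRST {e, x}; in Q->e e T, the suffix after T is empty, so FOLLOW(T) ⊇ FOLLOW(Q) = {$, e, x}; in S'->T e, T is followed by e with FIRST {e}. Thus FOLLOW(T) = {$, e, x}.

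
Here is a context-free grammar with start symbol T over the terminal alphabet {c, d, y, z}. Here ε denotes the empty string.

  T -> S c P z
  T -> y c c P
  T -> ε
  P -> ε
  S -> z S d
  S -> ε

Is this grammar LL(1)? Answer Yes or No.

Yes

FIRST(T) = {ε, c, y, z}
FIRST(P) = {ε}
FIRST(S) = {ε, z}
FOLLOW(T) = {$}
FOLLOW(P) = {$, z}
FOLLOW(S) = {c, d}
Each cell of M receives at most one production.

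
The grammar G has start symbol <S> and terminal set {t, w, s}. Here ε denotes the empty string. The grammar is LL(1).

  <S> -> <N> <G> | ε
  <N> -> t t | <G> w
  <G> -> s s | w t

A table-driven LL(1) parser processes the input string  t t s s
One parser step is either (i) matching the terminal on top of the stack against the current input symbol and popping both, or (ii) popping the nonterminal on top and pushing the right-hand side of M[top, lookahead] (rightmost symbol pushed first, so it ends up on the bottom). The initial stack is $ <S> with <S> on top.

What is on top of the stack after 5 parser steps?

s

     Stack      Input      Action
  1  $ <S>      t t s s $  expand <S> -> <N> <G>
  2  $ <G> <N>  t t s s $  expand <N> -> t t
  3  $ <G> t t  t t s s $  match t
  4  $ <G> t    t s s $    match t
  5  $ <G>      s s $      expand <G> -> s s
Stack after step 5: $ s s (top = s).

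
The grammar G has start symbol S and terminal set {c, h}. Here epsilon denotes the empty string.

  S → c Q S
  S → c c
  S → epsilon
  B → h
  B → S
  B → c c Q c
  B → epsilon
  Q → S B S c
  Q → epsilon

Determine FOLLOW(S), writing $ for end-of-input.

FIRST(S) = {epsilon, c}
FIRST(B) = {epsilon, c, h}  (via S)
FIRST(Q) = {epsilon, c, h}  (via S B S c)
FOLLOW(S) includes $ since S is the start symbol.
FOLLOW(B): in Q→S B S c, B is followed by S c with FIRST {c}. Thus FOLLOW(B) = {c}.
FOLLOW(S): in S→c Q S, the suffix after S is empty (adds nothing new); in B→S, the suffix after S is empty, so FOLLOW(S) ⊇ FOLLOW(B) = {c}; in Q→S B S c (occurrence 1), S is followed by B S c with FIRST {c, h}; in Q→S B S c (occurrence 2), S is followed by c with FIRST {c}. Thus FOLLOW(S) = {$, c, h}.
FOLLOW(Q): in S→c Q S, Q is followed by S with FIRST {epsilon, c}; in S→c Q S, the suffix after Q is nullable, so FOLLOW(Q) ⊇ FOLLOW(S) = {$, c, h}; in B→c c Q c, Q is followed by c with FIRST {c}. Thus FOLLOW(Q) = {$, c, h}.

{$, c, h}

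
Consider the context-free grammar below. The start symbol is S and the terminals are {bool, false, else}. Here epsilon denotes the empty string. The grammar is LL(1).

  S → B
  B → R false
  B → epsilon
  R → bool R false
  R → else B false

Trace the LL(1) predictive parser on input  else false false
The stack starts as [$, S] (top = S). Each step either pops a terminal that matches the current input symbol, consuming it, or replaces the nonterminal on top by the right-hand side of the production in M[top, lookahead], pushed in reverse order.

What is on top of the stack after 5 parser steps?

false

     Stack                 Input               Action
  1  $ S                   else false false $  expand S → B
  2  $ B                   else false false $  expand B → R false
  3  $ false R             else false false $  expand R → else B false
  4  $ false false B else  else false false $  match else
  5  $ false false B       false false $       expand B → epsilon
Stack after step 5: $ false false (top = false).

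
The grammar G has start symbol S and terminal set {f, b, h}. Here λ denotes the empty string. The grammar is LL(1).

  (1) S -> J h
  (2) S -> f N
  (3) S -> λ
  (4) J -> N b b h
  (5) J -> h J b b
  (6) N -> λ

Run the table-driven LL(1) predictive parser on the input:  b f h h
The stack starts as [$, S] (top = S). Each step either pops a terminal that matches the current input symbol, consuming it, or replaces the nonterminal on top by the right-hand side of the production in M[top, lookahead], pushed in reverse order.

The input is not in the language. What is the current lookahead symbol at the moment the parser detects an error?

f

step 1: stack=$ S  input=b f h h $  — expand S -> J h
step 2: stack=$ h J  input=b f h h $  — expand J -> N b b h
step 3: stack=$ h h b b N  input=b f h h $  — expand N -> λ
step 4: stack=$ h h b b  input=b f h h $  — match b
step 5: stack=$ h h b  input=f h h $  — error: top is terminal b but lookahead is f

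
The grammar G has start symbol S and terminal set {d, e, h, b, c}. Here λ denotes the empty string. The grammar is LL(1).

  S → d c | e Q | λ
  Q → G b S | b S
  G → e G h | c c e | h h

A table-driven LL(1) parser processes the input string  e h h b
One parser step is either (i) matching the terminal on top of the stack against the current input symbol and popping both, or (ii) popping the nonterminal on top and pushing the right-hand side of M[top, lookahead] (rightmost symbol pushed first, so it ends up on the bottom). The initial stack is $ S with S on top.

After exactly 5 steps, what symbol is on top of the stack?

     Stack      Input      Action
  1  $ S        e h h b $  expand S → e Q
  2  $ Q e      e h h b $  match e
  3  $ Q        h h b $    expand Q → G b S
  4  $ S b G    h h b $    expand G → h h
  5  $ S b h h  h h b $    match h
Stack after step 5: $ S b h (top = h).

h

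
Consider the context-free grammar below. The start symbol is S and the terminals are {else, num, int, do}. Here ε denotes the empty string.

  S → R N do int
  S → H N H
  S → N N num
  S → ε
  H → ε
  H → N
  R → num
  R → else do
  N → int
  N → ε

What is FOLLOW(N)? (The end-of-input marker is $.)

{$, do, int, num}

FIRST(R): from R→num we get {num}; from R→else do we get {else}. So FIRST(R) = {else, num}.
FIRST(N): from N→int we get {int}; from N→ε we get {ε}. So FIRST(N) = {ε, int}.
FIRST(H): from H→ε we get {ε}; from H→N we get {ε, int}. So FIRST(H) = {ε, int}.
FIRST(S): from S→R N do int we get {else, num}; from S→H N H we get {ε, int}; from S→N N num we get {int, num}; from S→ε we get {ε}. So FIRST(S) = {ε, else, int, num}.
FOLLOW(S) includes $ since S is the start symbol.
FOLLOW(S): S appears on no right-hand side. Thus FOLLOW(S) = {$}.
FOLLOW(H): in S→H N H (occurrence 1), H is followed by N H with FIRST {ε, int}; in S→H N H (occurrence 1), the suffix after H is nullable, so FOLLOW(H) ⊇ FOLLOW(S) = {$}; in S→H N H (occurrence 2), the suffix after H is empty, so FOLLOW(H) ⊇ FOLLOW(S) = {$}. Thus FOLLOW(H) = {$, int}.
FOLLOW(R): in S→R N do int, R is followed by N do int with FIRST {do, int}. Thus FOLLOW(R) = {do, int}.
FOLLOW(N): in S→R N do int, N is followed by do int with FIRST {do}; in S→H N H, N is followed by H with FIRST {ε, int}; in S→H N H, the suffix after N is nullable, so FOLLOW(N) ⊇ FOLLOW(S) = {$}; in S→N N num (occurrence 1), N is followed by N num with FIRST {int, num}; in S→N N num (occurrence 2), N is followed by num with FIRST {num}; in H→N, the suffix after N is empty, so FOLLOW(N) ⊇ FOLLOW(H) = {$, int}. Thus FOLLOW(N) = {$, do, int, num}.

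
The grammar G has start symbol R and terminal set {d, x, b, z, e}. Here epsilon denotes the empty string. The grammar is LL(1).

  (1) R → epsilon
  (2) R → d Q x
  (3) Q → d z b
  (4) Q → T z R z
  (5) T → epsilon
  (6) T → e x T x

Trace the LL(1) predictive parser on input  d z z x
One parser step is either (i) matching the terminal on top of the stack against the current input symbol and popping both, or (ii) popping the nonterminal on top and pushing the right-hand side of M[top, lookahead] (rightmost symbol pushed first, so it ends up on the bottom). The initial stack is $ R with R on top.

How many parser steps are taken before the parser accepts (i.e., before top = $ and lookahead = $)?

     Stack        Input      Action
  1  $ R          d z z x $  expand R → d Q x
  2  $ x Q d      d z z x $  match d
  3  $ x Q        z z x $    expand Q → T z R z
  4  $ x z R z T  z z x $    expand T → epsilon
  5  $ x z R z    z z x $    match z
  6  $ x z R      z x $      expand R → epsilon
  7  $ x z        z x $      match z
  8  $ x          x $        match x
Accept reached after 8 steps.

8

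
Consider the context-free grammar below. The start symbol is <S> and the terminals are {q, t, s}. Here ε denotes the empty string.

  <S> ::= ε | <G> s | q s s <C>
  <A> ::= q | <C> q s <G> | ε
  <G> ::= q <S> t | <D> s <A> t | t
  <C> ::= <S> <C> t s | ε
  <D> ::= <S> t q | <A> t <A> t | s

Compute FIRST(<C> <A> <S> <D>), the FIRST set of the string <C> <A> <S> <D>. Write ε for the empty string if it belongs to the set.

{q, s, t}

FIRST(<S>): from <S>::=ε we get {ε}; from <S>::=<G> s we get {q, s, t}; from <S>::=q s s <C> we get {q}. So FIRST(<S>) = {ε, q, s, t}.
FIRST(<C>): from <C>::=<S> <C> t s we get {q, s, t}; from <C>::=ε we get {ε}. So FIRST(<C>) = {ε, q, s, t}.
FIRST(<A>): from <A>::=q we get {q}; from <A>::=<C> q s <G> we get {q, s, t}; from <A>::=ε we get {ε}. So FIRST(<A>) = {ε, q, s, t}.
FIRST(<D>): from <D>::=<S> t q we get {q, s, t}; from <D>::=<A> t <A> t we get {q, s, t}; from <D>::=s we get {s}. So FIRST(<D>) = {q, s, t}.
FIRST(<G>): from <G>::=q <S> t we get {q}; from <G>::=<D> s <A> t we get {q, s, t}; from <G>::=t we get {t}. So FIRST(<G>) = {q, s, t}.
FIRST(<C> <A> <S> <D>): take FIRST of each symbol in turn, carrying on past any symbol whose FIRST contains ε; result {q, s, t}.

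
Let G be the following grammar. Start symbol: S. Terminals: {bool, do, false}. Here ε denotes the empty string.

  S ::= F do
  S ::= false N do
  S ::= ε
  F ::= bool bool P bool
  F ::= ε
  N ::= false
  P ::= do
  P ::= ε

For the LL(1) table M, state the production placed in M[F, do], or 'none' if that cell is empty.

F ::= ε

FIRST(F) = {ε, bool}
FIRST(N) = {false}
FIRST(P) = {ε, do}
FIRST(S) = {ε, bool, do, false}  (via F do)
FOLLOW(S) includes $ since S is the start symbol.
FOLLOW(F): in S::=F do, F is followed by do with FIRST {do}. Thus FOLLOW(F) = {do}.
For F ::= bool bool P bool: FIRST(bool bool P bool) = {bool}, so it goes in M[F, t] for t ∈ {bool}.
For F ::= ε: FIRST(ε) = {ε}, so it goes in M[F, t] for t ∈ {}; since ε ∈ FIRST, also for every t ∈ FOLLOW(F) = {do}.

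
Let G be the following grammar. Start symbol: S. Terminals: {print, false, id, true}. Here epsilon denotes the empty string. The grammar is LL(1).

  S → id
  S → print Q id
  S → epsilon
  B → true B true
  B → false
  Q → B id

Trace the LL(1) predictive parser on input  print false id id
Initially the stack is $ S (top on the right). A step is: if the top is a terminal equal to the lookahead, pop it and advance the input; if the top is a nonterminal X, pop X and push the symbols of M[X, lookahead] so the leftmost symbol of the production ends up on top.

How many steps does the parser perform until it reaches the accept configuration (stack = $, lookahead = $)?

7

     Stack          Input                Action
  1  $ S            print false id id $  expand S → print Q id
  2  $ id Q print   print false id id $  match print
  3  $ id Q         false id id $        expand Q → B id
  4  $ id id B      false id id $        expand B → false
  5  $ id id false  false id id $        match false
  6  $ id id        id id $              match id
  7  $ id           id $                 match id
Accept reached after 7 steps.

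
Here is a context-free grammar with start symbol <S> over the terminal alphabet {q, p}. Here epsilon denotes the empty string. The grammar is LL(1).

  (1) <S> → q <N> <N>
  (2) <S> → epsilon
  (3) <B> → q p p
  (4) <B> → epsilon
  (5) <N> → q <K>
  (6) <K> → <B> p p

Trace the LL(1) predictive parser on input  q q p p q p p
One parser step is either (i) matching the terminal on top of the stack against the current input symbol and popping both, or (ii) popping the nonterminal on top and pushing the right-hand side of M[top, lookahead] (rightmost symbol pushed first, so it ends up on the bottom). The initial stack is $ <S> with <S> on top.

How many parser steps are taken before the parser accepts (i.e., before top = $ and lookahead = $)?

14

      Stack          Input            Action
   1  $ <S>          q q p p q p p $  expand <S> → q <N> <N>
   2  $ <N> <N> q    q q p p q p p $  match q
   3  $ <N> <N>      q p p q p p $    expand <N> → q <K>
   4  $ <N> <K> q    q p p q p p $    match q
   5  $ <N> <K>      p p q p p $      expand <K> → <B> p p
   6  $ <N> p p <B>  p p q p p $      expand <B> → epsilon
   7  $ <N> p p      p p q p p $      match p
   8  $ <N> p        p q p p $        match p
   9  $ <N>          q p p $          expand <N> → q <K>
  10  $ <K> q        q p p $          match q
  11  $ <K>          p p $            expand <K> → <B> p p
  12  $ p p <B>      p p $            expand <B> → epsilon
  13  $ p p          p p $            match p
  14  $ p            p $              match p
Accept reached after 14 steps.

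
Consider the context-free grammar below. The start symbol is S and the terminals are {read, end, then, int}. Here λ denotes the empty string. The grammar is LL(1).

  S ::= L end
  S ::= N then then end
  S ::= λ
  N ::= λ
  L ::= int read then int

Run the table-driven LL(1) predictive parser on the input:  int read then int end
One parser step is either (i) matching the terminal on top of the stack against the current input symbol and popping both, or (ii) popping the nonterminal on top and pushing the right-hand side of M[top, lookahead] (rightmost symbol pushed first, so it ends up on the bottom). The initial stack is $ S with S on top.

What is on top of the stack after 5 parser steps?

int

     Stack                    Input                    Action
  1  $ S                      int read then int end $  expand S ::= L end
  2  $ end L                  int read then int end $  expand L ::= int read then int
  3  $ end int then read int  int read then int end $  match int
  4  $ end int then read      read then int end $      match read
  5  $ end int then           then int end $           match then
Stack after step 5: $ end int (top = int).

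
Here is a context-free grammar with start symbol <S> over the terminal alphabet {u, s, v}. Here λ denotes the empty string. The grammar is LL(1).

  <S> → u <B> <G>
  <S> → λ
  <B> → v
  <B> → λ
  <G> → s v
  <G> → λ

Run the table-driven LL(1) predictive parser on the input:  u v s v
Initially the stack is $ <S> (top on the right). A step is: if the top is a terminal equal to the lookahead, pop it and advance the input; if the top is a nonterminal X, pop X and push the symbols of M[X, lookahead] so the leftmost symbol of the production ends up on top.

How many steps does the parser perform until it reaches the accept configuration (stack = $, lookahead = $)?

     Stack        Input      Action
  1  $ <S>        u v s v $  expand <S> → u <B> <G>
  2  $ <G> <B> u  u v s v $  match u
  3  $ <G> <B>    v s v $    expand <B> → v
  4  $ <G> v      v s v $    match v
  5  $ <G>        s v $      expand <G> → s v
  6  $ v s        s v $      match s
  7  $ v          v $        match v
Accept reached after 7 steps.

7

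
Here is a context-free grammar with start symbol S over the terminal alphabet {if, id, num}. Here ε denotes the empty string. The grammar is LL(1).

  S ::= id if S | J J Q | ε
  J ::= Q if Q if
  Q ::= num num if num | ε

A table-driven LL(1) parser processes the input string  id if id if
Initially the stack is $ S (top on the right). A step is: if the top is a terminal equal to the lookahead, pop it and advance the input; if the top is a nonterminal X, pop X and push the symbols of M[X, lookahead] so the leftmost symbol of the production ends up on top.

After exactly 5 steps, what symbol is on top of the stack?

     Stack      Input          Action
  1  $ S        id if id if $  expand S ::= id if S
  2  $ S if id  id if id if $  match id
  3  $ S if     if id if $     match if
  4  $ S        id if $        expand S ::= id if S
  5  $ S if id  id if $        match id
Stack after step 5: $ S if (top = if).

if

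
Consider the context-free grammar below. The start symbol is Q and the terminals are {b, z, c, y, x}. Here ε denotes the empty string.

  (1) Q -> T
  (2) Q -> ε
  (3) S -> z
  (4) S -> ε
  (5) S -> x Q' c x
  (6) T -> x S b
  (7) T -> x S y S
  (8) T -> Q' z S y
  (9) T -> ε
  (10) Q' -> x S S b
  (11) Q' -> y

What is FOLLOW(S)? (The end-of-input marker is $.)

{$, b, x, y, z}

FIRST(S): from S->z we get {z}; from S->ε we get {ε}; from S->x Q' c x we get {x}. So FIRST(S) = {ε, x, z}.
FIRST(Q'): from Q'->x S S b we get {x}; from Q'->y we get {y}. So FIRST(Q') = {x, y}.
FIRST(T): from T->x S b we get {x}; from T->x S y S we get {x}; from T->Q' z S y we get {x, y}; from T->ε we get {ε}. So FIRST(T) = {ε, x, y}.
FIRST(Q): from Q->T we get {ε, x, y}; from Q->ε we get {ε}. So FIRST(Q) = {ε, x, y}.
FOLLOW(Q) includes $ since Q is the start symbol.
FOLLOW(Q): Q appears on no right-hand side. Thus FOLLOW(Q) = {$}.
FOLLOW(T): in Q->T, the suffix after T is empty, so FOLLOW(T) ⊇ FOLLOW(Q) = {$}. Thus FOLLOW(T) = {$}.
FOLLOW(S): in T->x S b, S is followed by b with FIRST {b}; in T->x S y S (occurrence 1), S is followed by y S with FIRST {y}; in T->x S y S (occurrence 2), the suffix after S is empty, so FOLLOW(S) ⊇ FOLLOW(T) = {$}; in T->Q' z S y, S is followed by y with FIRST {y}; in Q'->x S S b (occurrence 1), S is followed by S b with FIRST {b, x, z}; in Q'->x S S b (occurrence 2), S is followed by b with FIRST {b}. Thus FOLLOW(S) = {$, b, x, y, z}.
FOLLOW(Q'): in S->x Q' c x, Q' is followed by c x with FIRST {c}; in T->Q' z S y, Q' is followed by z S y with FIRST {z}. Thus FOLLOW(Q') = {c, z}.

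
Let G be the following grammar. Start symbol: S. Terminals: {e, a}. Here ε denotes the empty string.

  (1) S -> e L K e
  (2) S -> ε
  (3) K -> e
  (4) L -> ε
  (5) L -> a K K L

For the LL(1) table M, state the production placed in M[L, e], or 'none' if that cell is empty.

L -> ε

FIRST(S): from S->e L K e we get {e}; from S->ε we get {ε}. So FIRST(S) = {ε, e}.
FIRST(K): from K->e we get {e}. So FIRST(K) = {e}.
FIRST(L): from L->ε we get {ε}; from L->a K K L we get {a}. So FIRST(L) = {ε, a}.
FOLLOW(S) includes $ since S is the start symbol.
FOLLOW(L): in S->e L K e, L is followed by K e with FIRST {e}; in L->a K K L, the suffix after L is empty (adds nothing new). Thus FOLLOW(L) = {e}.
For L -> ε: FIRST(ε) = {ε}, so it goes in M[L, t] for t ∈ {}; since ε ∈ FIRST, also for every t ∈ FOLLOW(L) = {e}.
For L -> a K K L: FIRST(a K K L) = {a}, so it goes in M[L, t] for t ∈ {a}.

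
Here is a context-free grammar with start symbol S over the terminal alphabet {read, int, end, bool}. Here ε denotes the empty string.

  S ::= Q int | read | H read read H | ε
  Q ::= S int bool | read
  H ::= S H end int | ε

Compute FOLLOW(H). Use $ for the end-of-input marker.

{$, end, int, read}

FIRST(S) = {ε, end, int, read}  (via Q int, H read read H)
FIRST(Q) = {end, int, read}  (via S int bool)
FIRST(H) = {ε, end, int, read}  (via S H end int)
FOLLOW(S) includes $ since S is the start symbol.
FOLLOW(S): in Q::=S int bool, S is followed by int bool with FIRST {int}; in H::=S H end int, S is followed by H end int with FIRST {end, int, read}. Thus FOLLOW(S) = {$, end, int, read}.
FOLLOW(Q): in S::=Q int, Q is followed by int with FIRST {int}. Thus FOLLOW(Q) = {int}.
FOLLOW(H): in S::=H read read H (occurrence 1), H is followed by read read H with FIRST {read}; in S::=H read read H (occurrence 2), the suffix after H is empty, so FOLLOW(H) ⊇ FOLLOW(S) = {$, end, int, read}; in H::=S H end int, H is followed by end int with FIRST {end}. Thus FOLLOW(H) = {$, end, int, read}.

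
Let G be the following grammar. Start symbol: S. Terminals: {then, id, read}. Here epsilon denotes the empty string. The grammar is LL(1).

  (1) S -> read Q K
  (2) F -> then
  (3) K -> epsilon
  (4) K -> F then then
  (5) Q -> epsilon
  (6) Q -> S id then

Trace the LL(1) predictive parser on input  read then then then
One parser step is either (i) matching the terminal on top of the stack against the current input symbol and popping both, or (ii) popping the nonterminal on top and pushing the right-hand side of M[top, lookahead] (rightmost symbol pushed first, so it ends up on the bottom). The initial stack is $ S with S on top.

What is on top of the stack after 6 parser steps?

then

     Stack             Input                  Action
  1  $ S               read then then then $  expand S -> read Q K
  2  $ K Q read        read then then then $  match read
  3  $ K Q             then then then $       expand Q -> epsilon
  4  $ K               then then then $       expand K -> F then then
  5  $ then then F     then then then $       expand F -> then
  6  $ then then then  then then then $       match then
Stack after step 6: $ then then (top = then).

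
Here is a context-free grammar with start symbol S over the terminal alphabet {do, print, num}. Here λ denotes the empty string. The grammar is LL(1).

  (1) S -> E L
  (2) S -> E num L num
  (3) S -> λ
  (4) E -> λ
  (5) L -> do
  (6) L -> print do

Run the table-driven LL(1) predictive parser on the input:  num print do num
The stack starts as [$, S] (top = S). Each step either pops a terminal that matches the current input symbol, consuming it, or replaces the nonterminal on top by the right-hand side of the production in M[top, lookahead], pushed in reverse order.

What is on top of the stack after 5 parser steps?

step 1: stack=$ S  input=num print do num $  — expand S -> E num L num
step 2: stack=$ num L num E  input=num print do num $  — expand E -> λ
step 3: stack=$ num L num  input=num print do num $  — match num
step 4: stack=$ num L  input=print do num $  — expand L -> print do
step 5: stack=$ num do print  input=print do num $  — match print
Stack after step 5: $ num do (top = do).

do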